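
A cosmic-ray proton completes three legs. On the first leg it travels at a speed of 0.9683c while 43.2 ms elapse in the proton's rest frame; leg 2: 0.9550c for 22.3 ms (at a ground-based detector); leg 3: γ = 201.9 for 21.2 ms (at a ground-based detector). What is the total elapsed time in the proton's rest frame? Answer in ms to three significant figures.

Leg 1: 43.2 ms is already measured in the proton's rest frame.
Leg 2: γ = 1/√(1 − 0.9550²) = 1/√0.08798 = 3.371; τ_2 = 22.3/3.371 = 6.614 ms.
Leg 3: γ = 201.9; τ_3 = 21.2/201.9 = 0.1050 ms.
Total: 43.20 + 6.614 + 0.1050 ms.

τ = 49.9 ms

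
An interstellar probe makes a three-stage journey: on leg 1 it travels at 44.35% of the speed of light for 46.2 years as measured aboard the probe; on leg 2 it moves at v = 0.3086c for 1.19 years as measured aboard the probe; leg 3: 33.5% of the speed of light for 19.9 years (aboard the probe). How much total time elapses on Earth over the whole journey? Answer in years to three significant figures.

Leg 1: β = 0.4435; γ = 1/√(1 − 0.4435²) = 1/√0.8033 = 1.116; Δt_1 = 1.116 × 46.2 = 51.55 years.
Leg 2: γ = 1/√(1 − 0.3086²) = 1/√0.9048 = 1.051; Δt_2 = 1.051 × 1.19 = 1.251 years.
Leg 3: β = 0.335; γ = 1/√(1 − 0.335²) = 1/√0.8878 = 1.061; Δt_3 = 1.061 × 19.9 = 21.12 years.
Total: 51.55 + 1.251 + 21.12 years.

Δt = 73.9 years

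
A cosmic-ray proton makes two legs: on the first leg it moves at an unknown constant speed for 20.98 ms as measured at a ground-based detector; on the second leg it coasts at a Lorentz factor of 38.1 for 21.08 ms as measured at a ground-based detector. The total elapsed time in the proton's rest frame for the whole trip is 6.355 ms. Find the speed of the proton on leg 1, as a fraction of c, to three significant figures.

Leg 1: speed unknown; τ_1 = 20.98/γ_1.
Leg 2: γ = 38.1; τ_2 = 21.08/38.10 = 0.5533 ms.
Total proper time: τ_1 + 0.5533 = 6.355, so τ_1 = 6.355 − 0.5533 = 5.802 ms.
γ_1 = 20.98/5.802 = 3.616; β = √(1 − 1/γ²) = √0.9235.

β = 0.961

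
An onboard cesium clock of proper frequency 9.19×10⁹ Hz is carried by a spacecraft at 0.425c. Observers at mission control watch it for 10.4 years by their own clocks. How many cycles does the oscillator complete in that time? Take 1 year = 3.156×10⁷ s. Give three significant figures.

γ = 1/√(1 − 0.425²) = 1/√0.8194 = 1.105
During 10.4 years of lab time, the oscillator's proper time advances by τ = Δt/γ = 10.4/1.105 = 9.414 years = 2.971×10⁸ s.
N = f × τ = 9.19×10⁹ × 2.971×10⁸ = 2.730×10¹⁸.

N = 2.73×10¹⁸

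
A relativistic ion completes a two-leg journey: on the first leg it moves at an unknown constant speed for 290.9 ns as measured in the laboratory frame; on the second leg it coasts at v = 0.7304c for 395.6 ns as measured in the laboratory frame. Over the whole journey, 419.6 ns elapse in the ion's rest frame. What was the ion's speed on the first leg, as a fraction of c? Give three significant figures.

β = 0.858

Leg 1: speed unknown; τ_1 = 290.9/γ_1.
Leg 2: γ = 1/√(1 − 0.7304²) = 1/√0.4665 = 1.464; τ_2 = 395.6/1.464 = 270.2 ns.
Total proper time: τ_1 + 270.2 = 419.6, so τ_1 = 419.6 − 270.2 = 149.4 ns.
γ_1 = 290.9/149.4 = 1.947; β = √(1 − 1/γ²) = √0.7362.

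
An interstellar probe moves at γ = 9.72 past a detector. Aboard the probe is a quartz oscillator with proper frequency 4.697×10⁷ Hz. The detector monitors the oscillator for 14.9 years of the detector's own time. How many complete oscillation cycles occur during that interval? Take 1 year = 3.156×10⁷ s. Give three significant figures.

γ = 9.72
During 14.9 years of lab time, the oscillator's proper time advances by τ = Δt/γ = 14.9/9.720 = 1.533 years = 4.838×10⁷ s.
N = f × τ = 4.697×10⁷ × 4.838×10⁷ = 2.272×10¹⁵.

N = 2.27×10¹⁵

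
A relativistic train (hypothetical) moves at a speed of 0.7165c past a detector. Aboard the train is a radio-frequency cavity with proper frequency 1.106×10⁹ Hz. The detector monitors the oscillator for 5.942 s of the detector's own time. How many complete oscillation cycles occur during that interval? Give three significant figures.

N = 4.58×10⁹

γ = 1/√(1 − 0.7165²) = 1/√0.4866 = 1.434
During 5.942 s of lab time, the oscillator's proper time advances by τ = Δt/γ = 5.942/1.434 = 4.145 s = 4.145×10⁰ s.
N = f × τ = 1.106×10⁹ × 4.145×10⁰ = 4.584×10⁹.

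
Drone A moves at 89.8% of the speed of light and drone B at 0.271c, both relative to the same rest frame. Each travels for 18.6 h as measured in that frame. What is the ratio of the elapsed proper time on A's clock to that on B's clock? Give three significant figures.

τ_A/τ_B = 0.457

A: β = 0.898; γ = 1/√(1 − 0.898²) = 1/√0.1936 = 2.273. B: γ = 1/√(1 − 0.271²) = 1/√0.9266 = 1.039.
τ_A/τ_B = γ_B/γ_A = 1.039/2.273 = 0.4571, so τ_A/τ_B = 0.4571.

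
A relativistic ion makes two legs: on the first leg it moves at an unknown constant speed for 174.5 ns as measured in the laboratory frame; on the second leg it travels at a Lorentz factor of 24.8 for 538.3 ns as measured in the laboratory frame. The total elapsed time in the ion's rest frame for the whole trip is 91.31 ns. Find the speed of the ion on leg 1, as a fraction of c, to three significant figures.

Leg 1: speed unknown; τ_1 = 174.5/γ_1.
Leg 2: γ = 24.8; τ_2 = 538.3/24.80 = 21.71 ns.
Total proper time: τ_1 + 21.71 = 91.31, so τ_1 = 91.31 − 21.71 = 69.60 ns.
γ_1 = 174.5/69.60 = 2.507; β = √(1 − 1/γ²) = √0.8409.

β = 0.917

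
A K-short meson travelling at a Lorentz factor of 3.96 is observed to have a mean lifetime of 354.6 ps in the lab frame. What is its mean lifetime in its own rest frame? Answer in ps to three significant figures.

τ₀ = 89.5 ps

γ = 3.96
The lab-frame lifetime is the dilated interval; the proper lifetime is τ₀ = Δt/γ = 354.6/3.960 ps.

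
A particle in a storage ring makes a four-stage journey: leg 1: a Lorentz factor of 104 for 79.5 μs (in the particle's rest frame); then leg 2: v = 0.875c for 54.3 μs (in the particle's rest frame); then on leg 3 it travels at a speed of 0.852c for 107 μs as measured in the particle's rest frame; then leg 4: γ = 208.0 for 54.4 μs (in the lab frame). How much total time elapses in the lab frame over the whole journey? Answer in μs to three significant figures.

Δt = 8640 μs

Leg 1: γ = 104; Δt_1 = 104.0 × 79.5 = 8268 μs.
Leg 2: γ = 1/√(1 − 0.875²) = 1/√0.2344 = 2.066; Δt_2 = 2.066 × 54.3 = 112.2 μs.
Leg 3: γ = 1/√(1 − 0.852²) = 1/√0.2741 = 1.910; Δt_3 = 1.910 × 107 = 204.4 μs.
Leg 4: 54.4 μs is already measured in the lab frame.
Total: 8268 + 112.2 + 204.4 + 54.40 μs.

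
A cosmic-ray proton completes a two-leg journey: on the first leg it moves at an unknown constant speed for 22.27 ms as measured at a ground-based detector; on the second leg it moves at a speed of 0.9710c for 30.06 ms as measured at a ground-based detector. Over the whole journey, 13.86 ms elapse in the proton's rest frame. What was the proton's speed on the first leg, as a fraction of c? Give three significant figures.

Leg 1: speed unknown; τ_1 = 22.27/γ_1.
Leg 2: γ = 1/√(1 − 0.9710²) = 1/√0.05716 = 4.183; τ_2 = 30.06/4.183 = 7.187 ms.
Total proper time: τ_1 + 7.187 = 13.86, so τ_1 = 13.86 − 7.187 = 6.673 ms.
γ_1 = 22.27/6.673 = 3.337; β = √(1 − 1/γ²) = √0.9102.

β = 0.954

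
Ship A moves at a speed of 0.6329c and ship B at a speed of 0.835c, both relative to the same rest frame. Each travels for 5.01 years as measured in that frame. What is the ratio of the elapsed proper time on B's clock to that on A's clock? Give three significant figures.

A: γ = 1/√(1 − 0.6329²) = 1/√0.5994 = 1.292. B: γ = 1/√(1 − 0.835²) = 1/√0.3028 = 1.817.
τ_A/τ_B = γ_B/γ_A = 1.817/1.292 = 1.407, so τ_B/τ_A = 0.7107.

τ_B/τ_A = 0.711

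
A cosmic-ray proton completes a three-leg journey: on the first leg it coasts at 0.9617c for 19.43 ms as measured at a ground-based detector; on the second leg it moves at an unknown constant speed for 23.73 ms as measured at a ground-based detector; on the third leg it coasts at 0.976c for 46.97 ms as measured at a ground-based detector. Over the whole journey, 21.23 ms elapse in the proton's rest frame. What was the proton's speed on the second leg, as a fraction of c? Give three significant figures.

β = 0.971

Leg 1: γ = 1/√(1 − 0.9617²) = 1/√0.07513 = 3.648; τ_1 = 19.43/3.648 = 5.326 ms.
Leg 2: speed unknown; τ_2 = 23.73/γ_2.
Leg 3: γ = 1/√(1 − 0.976²) = 1/√0.04742 = 4.592; τ_3 = 46.97/4.592 = 10.23 ms.
Total proper time: 5.326 + τ_2 + 10.23 = 21.23, so τ_2 = 21.23 − 15.55 = 5.675 ms.
γ_2 = 23.73/5.675 = 4.181; β = √(1 − 1/γ²) = √0.9428.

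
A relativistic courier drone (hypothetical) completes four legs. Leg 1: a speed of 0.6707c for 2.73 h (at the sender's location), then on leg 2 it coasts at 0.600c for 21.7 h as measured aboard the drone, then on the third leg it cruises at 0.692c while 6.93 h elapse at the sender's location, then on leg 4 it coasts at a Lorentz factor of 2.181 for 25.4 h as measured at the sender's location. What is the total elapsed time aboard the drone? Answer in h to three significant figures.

τ = 40.4 h

Leg 1: γ = 1/√(1 − 0.6707²) = 1/√0.5502 = 1.348; τ_1 = 2.73/1.348 = 2.025 h.
Leg 2: 21.7 h is already measured aboard the drone.
Leg 3: γ = 1/√(1 − 0.692²) = 1/√0.5211 = 1.385; τ_3 = 6.93/1.385 = 5.003 h.
Leg 4: γ = 2.181; τ_4 = 25.4/2.181 = 11.65 h.
Total: 2.025 + 21.70 + 5.003 + 11.65 h.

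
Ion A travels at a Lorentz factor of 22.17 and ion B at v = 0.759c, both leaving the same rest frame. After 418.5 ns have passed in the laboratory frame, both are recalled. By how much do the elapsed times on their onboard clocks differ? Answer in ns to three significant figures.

A: γ = 22.17; τ_A = 418.5/22.17 = 18.88 ns.
B: γ = 1/√(1 − 0.759²) = 1/√0.4239 = 1.536; τ_B = 418.5/1.536 = 272.5 ns.

|τ_A − τ_B| = 254 ns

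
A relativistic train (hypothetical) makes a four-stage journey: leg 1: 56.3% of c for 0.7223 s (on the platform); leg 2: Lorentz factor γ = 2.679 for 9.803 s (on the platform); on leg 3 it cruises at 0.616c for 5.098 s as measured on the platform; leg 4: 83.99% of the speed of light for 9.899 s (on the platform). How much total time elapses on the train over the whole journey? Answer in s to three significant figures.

Leg 1: β = 0.563; γ = 1/√(1 − 0.563²) = 1/√0.6830 = 1.210; τ_1 = 0.7223/1.210 = 0.5969 s.
Leg 2: γ = 2.679; τ_2 = 9.803/2.679 = 3.659 s.
Leg 3: γ = 1/√(1 − 0.616²) = 1/√0.6205 = 1.269; τ_3 = 5.098/1.269 = 4.016 s.
Leg 4: β = 0.8399; γ = 1/√(1 − 0.8399²) = 1/√0.2946 = 1.842; τ_4 = 9.899/1.842 = 5.373 s.
Total: 0.5969 + 3.659 + 4.016 + 5.373 s.

τ = 13.6 s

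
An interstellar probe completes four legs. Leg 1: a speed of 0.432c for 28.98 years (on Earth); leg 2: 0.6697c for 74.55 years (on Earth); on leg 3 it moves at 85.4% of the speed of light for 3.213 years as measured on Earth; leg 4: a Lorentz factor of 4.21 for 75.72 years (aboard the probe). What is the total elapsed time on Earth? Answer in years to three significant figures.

Leg 1: 28.98 years is already measured on Earth.
Leg 2: 74.55 years is already measured on Earth.
Leg 3: 3.213 years is already measured on Earth.
Leg 4: γ = 4.21; Δt_4 = 4.210 × 75.72 = 318.8 years.
Total: 28.98 + 74.55 + 3.213 + 318.8 years.

Δt = 426 years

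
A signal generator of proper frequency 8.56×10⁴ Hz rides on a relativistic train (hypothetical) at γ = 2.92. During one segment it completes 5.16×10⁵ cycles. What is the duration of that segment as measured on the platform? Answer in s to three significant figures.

γ = 2.92
Proper time for N cycles: τ = N/f = 5.16×10⁵/(8.56×10⁴) = 6.028×10⁰ s = 6.028 s.
Lab-frame duration Δt = γτ = 2.920 × 6.028 = 17.60 s.

Δt = 17.6 s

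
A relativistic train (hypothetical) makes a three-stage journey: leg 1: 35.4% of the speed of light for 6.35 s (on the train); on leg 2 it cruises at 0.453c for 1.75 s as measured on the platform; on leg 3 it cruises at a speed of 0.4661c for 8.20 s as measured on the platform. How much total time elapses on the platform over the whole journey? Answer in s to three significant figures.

Δt = 16.7 s

Leg 1: β = 0.354; γ = 1/√(1 − 0.354²) = 1/√0.8747 = 1.069; Δt_1 = 1.069 × 6.35 = 6.790 s.
Leg 2: 1.75 s is already measured on the platform.
Leg 3: 8.20 s is already measured on the platform.
Total: 6.790 + 1.750 + 8.200 s.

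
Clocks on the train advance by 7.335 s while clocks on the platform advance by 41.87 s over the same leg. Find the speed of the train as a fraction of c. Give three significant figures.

β = 0.985

The proper time is measured on the train (both events occur at the train's location); Δt is measured on the platform. γ = Δt/τ = 41.87/7.335 = 5.708.
β = √(1 − 1/γ²) = √(1 − 0.03069) = √0.9693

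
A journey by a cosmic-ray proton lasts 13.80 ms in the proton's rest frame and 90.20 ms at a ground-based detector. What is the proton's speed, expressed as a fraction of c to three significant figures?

The proper time is measured in the proton's rest frame (both events occur at the proton's location); Δt is measured at a ground-based detector. γ = Δt/τ = 90.20/13.80 = 6.536.
β = √(1 − 1/γ²) = √(1 − 0.02341) = √0.9766

v = 0.988c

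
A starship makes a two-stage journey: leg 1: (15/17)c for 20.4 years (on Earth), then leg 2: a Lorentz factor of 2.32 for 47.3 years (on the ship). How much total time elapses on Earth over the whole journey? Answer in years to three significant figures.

Leg 1: 20.4 years is already measured on Earth.
Leg 2: γ = 2.32; Δt_2 = 2.320 × 47.3 = 109.7 years.
Total: 20.40 + 109.7 years.

Δt = 130 years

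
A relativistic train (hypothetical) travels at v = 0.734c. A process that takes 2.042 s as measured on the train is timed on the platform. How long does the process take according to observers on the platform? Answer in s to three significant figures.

γ = 1/√(1 − 0.734²) = 1/√0.4612 = 1.472
The interval measured on the train is the proper time (both events occur at the same place in that frame); the lab-frame interval is Δt = γτ = 1.472 × 2.042 s.

Δt = 3.01 s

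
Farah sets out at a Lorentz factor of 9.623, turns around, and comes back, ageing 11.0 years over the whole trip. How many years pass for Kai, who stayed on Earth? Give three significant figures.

γ = 9.623
Earth-frame duration is the dilated interval: Δt = γτ = 9.623 × 11.0 years.

Δt = 106 years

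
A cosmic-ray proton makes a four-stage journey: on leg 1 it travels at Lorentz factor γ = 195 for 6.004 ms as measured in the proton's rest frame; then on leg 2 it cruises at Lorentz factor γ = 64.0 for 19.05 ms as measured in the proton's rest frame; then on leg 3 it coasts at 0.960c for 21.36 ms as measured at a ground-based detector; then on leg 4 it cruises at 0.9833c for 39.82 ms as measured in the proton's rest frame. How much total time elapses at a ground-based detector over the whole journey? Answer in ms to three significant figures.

Δt = 2630 ms

Leg 1: γ = 195; Δt_1 = 195.0 × 6.004 = 1171 ms.
Leg 2: γ = 64.0; Δt_2 = 64.00 × 19.05 = 1219 ms.
Leg 3: 21.36 ms is already measured at a ground-based detector.
Leg 4: γ = 1/√(1 − 0.9833²) = 1/√0.03312 = 5.495; Δt_4 = 5.495 × 39.82 = 218.8 ms.
Total: 1171 + 1219 + 21.36 + 218.8 ms.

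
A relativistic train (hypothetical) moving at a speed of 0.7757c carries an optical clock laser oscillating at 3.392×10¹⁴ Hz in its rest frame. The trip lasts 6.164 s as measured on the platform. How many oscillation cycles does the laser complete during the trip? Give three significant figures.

N = 1.32×10¹⁵

γ = 1/√(1 − 0.7757²) = 1/√0.3983 = 1.585
The oscillator's own cycle count is N = f × τ where τ is the proper time on the train. τ = Δt/γ = 6.164/1.585 = 3.890 s = 3.890×10⁰ s.
N = 3.392×10¹⁴ × 3.890×10⁰ = 1.320×10¹⁵.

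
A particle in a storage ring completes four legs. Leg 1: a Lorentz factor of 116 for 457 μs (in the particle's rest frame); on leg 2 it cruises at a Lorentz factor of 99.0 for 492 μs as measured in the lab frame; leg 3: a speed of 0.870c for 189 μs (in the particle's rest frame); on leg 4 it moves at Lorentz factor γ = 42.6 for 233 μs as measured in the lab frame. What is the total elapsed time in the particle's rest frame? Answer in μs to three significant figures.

Leg 1: 457 μs is already measured in the particle's rest frame.
Leg 2: γ = 99.0; τ_2 = 492/99.00 = 4.970 μs.
Leg 3: 189 μs is already measured in the particle's rest frame.
Leg 4: γ = 42.6; τ_4 = 233/42.60 = 5.469 μs.
Total: 457.0 + 4.970 + 189.0 + 5.469 μs.

τ = 656 μs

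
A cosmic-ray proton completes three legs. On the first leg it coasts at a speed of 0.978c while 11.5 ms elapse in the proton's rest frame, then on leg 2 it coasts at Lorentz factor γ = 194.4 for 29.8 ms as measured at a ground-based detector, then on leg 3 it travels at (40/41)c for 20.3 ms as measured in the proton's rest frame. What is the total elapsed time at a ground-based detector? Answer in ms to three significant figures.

Δt = 177 ms

Leg 1: γ = 1/√(1 − 0.978²) = 1/√0.04352 = 4.794; Δt_1 = 4.794 × 11.5 = 55.13 ms.
Leg 2: 29.8 ms is already measured at a ground-based detector.
Leg 3: γ = 1/√(1 − (40/41)²) = 41/9 ≈ 4.556; Δt_3 = 4.556 × 20.3 = 92.48 ms.
Total: 55.13 + 29.80 + 92.48 ms.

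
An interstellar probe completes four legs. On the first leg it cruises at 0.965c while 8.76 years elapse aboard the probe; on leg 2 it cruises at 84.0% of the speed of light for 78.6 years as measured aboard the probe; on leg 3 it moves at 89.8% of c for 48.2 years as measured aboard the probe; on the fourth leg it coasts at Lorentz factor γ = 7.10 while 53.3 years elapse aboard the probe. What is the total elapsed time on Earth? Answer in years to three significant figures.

Δt = 666 years

Leg 1: γ = 1/√(1 − 0.965²) = 1/√0.06878 = 3.813; Δt_1 = 3.813 × 8.76 = 33.40 years.
Leg 2: β = 0.840; γ = 1/√(1 − 0.840²) = 1/√0.2944 = 1.843; Δt_2 = 1.843 × 78.6 = 144.9 years.
Leg 3: β = 0.898; γ = 1/√(1 − 0.898²) = 1/√0.1936 = 2.273; Δt_3 = 2.273 × 48.2 = 109.5 years.
Leg 4: γ = 7.10; Δt_4 = 7.100 × 53.3 = 378.4 years.
Total: 33.40 + 144.9 + 109.5 + 378.4 years.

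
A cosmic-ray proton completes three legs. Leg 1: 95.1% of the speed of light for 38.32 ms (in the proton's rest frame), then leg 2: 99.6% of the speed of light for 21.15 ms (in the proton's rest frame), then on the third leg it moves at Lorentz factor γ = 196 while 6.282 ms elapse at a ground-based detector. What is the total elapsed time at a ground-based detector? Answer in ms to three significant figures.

Δt = 367 ms

Leg 1: β = 0.951; γ = 1/√(1 − 0.951²) = 1/√0.09560 = 3.234; Δt_1 = 3.234 × 38.32 = 123.9 ms.
Leg 2: β = 0.996; γ = 1/√(1 − 0.996²) = 1/√0.007984 = 11.19; Δt_2 = 11.19 × 21.15 = 236.7 ms.
Leg 3: 6.282 ms is already measured at a ground-based detector.
Total: 123.9 + 236.7 + 6.282 ms.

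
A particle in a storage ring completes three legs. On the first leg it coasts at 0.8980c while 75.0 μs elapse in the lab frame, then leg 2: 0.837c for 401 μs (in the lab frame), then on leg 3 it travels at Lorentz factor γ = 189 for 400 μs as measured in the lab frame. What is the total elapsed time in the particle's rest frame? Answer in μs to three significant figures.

Leg 1: γ = 1/√(1 − 0.8980²) = 1/√0.1936 = 2.273; τ_1 = 75.0/2.273 = 33.00 μs.
Leg 2: γ = 1/√(1 − 0.837²) = 1/√0.2994 = 1.827; τ_2 = 401/1.827 = 219.4 μs.
Leg 3: γ = 189; τ_3 = 400/189.0 = 2.116 μs.
Total: 33.00 + 219.4 + 2.116 μs.

τ = 255 μs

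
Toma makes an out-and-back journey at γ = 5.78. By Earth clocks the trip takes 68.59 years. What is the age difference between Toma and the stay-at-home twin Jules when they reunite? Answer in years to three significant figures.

Δt − τ = 56.7 years

γ = 5.78
Toma's elapsed proper time: τ = 68.59/5.780 = 11.87 years.
Age gap = Δt − τ = 68.59 − 11.87 years.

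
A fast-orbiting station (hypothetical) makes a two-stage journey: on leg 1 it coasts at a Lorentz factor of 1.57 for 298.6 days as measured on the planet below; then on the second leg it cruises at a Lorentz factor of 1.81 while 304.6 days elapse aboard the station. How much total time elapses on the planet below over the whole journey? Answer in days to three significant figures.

Leg 1: 298.6 days is already measured on the planet below.
Leg 2: γ = 1.81; Δt_2 = 1.810 × 304.6 = 551.3 days.
Total: 298.6 + 551.3 days.

Δt = 850 days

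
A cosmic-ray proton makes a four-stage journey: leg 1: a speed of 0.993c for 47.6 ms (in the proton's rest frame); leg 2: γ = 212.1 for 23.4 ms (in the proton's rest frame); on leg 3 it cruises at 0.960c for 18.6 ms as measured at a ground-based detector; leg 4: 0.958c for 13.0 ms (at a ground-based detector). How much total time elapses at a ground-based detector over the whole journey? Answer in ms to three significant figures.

Leg 1: γ = 1/√(1 − 0.993²) = 1/√0.01395 = 8.466; Δt_1 = 8.466 × 47.6 = 403.0 ms.
Leg 2: γ = 212.1; Δt_2 = 212.1 × 23.4 = 4963 ms.
Leg 3: 18.6 ms is already measured at a ground-based detector.
Leg 4: 13.0 ms is already measured at a ground-based detector.
Total: 403.0 + 4963 + 18.60 + 13.00 ms.

Δt = 5400 ms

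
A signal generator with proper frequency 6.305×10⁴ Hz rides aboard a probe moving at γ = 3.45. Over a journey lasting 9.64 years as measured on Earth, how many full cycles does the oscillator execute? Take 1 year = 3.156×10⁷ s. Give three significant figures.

γ = 3.45
The oscillator's own cycle count is N = f × τ where τ is the proper time aboard the probe. τ = Δt/γ = 9.64/3.450 = 2.794 years = 8.819×10⁷ s.
N = 6.305×10⁴ × 8.819×10⁷ = 5.560×10¹².

N = 5.56×10¹²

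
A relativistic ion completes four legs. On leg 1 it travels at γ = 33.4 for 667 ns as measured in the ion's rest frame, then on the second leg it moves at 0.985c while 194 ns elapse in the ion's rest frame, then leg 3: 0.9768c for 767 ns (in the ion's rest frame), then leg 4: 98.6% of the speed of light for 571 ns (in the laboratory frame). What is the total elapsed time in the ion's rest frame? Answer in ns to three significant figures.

Leg 1: 667 ns is already measured in the ion's rest frame.
Leg 2: 194 ns is already measured in the ion's rest frame.
Leg 3: 767 ns is already measured in the ion's rest frame.
Leg 4: β = 0.986; γ = 1/√(1 − 0.986²) = 1/√0.02780 = 5.997; τ_4 = 571/5.997 = 95.21 ns.
Total: 667.0 + 194.0 + 767.0 + 95.21 ns.

τ = 1720 ns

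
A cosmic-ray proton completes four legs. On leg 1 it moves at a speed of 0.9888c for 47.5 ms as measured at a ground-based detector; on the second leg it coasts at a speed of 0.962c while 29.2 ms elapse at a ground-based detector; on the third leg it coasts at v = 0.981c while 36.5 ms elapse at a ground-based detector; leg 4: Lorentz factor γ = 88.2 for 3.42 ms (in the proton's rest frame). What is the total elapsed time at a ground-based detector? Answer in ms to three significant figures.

Δt = 415 ms

Leg 1: 47.5 ms is already measured at a ground-based detector.
Leg 2: 29.2 ms is already measured at a ground-based detector.
Leg 3: 36.5 ms is already measured at a ground-based detector.
Leg 4: γ = 88.2; Δt_4 = 88.20 × 3.42 = 301.6 ms.
Total: 47.50 + 29.20 + 36.50 + 301.6 ms.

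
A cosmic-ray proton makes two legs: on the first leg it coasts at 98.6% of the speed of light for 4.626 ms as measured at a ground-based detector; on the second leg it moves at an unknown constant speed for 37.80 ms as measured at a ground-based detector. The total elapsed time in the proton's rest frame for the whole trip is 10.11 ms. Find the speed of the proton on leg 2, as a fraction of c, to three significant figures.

Leg 1: β = 0.986; γ = 1/√(1 − 0.986²) = 1/√0.02780 = 5.997; τ_1 = 4.626/5.997 = 0.7714 ms.
Leg 2: speed unknown; τ_2 = 37.80/γ_2.
Total proper time: 0.7714 + τ_2 = 10.11, so τ_2 = 10.11 − 0.7714 = 9.339 ms.
γ_2 = 37.80/9.339 = 4.048; β = √(1 − 1/γ²) = √0.9390.

β = 0.969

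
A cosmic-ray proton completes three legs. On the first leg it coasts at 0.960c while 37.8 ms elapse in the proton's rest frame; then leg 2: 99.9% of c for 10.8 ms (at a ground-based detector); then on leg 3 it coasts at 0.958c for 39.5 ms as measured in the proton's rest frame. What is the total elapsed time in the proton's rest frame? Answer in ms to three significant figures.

Leg 1: 37.8 ms is already measured in the proton's rest frame.
Leg 2: β = 0.999; γ = 1/√(1 − 0.999²) = 1/√0.001999 = 22.37; τ_2 = 10.8/22.37 = 0.4829 ms.
Leg 3: 39.5 ms is already measured in the proton's rest frame.
Total: 37.80 + 0.4829 + 39.50 ms.

τ = 77.8 ms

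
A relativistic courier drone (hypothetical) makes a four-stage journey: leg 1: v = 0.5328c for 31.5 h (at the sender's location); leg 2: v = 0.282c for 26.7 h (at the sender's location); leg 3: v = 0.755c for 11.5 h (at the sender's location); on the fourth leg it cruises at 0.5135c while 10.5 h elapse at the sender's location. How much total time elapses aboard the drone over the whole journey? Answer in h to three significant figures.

τ = 68.8 h

Leg 1: γ = 1/√(1 − 0.5328²) = 1/√0.7161 = 1.182; τ_1 = 31.5/1.182 = 26.66 h.
Leg 2: γ = 1/√(1 − 0.282²) = 1/√0.9205 = 1.042; τ_2 = 26.7/1.042 = 25.62 h.
Leg 3: γ = 1/√(1 − 0.755²) = 1/√0.4300 = 1.525; τ_3 = 11.5/1.525 = 7.541 h.
Leg 4: γ = 1/√(1 − 0.5135²) = 1/√0.7363 = 1.165; τ_4 = 10.5/1.165 = 9.010 h.
Total: 26.66 + 25.62 + 7.541 + 9.010 h.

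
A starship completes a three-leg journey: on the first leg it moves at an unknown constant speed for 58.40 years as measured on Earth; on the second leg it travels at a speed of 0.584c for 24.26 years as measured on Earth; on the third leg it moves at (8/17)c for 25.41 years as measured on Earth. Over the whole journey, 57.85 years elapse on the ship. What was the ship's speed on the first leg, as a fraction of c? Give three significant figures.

Leg 1: speed unknown; τ_1 = 58.40/γ_1.
Leg 2: γ = 1/√(1 − 0.584²) = 1/√0.6589 = 1.232; τ_2 = 24.26/1.232 = 19.69 years.
Leg 3: γ = 1/√(1 − (8/17)²) = 17/15 ≈ 1.133; τ_3 = 25.41/1.133 = 22.42 years.
Total proper time: τ_1 + 19.69 + 22.42 = 57.85, so τ_1 = 57.85 − 42.11 = 15.74 years.
γ_1 = 58.40/15.74 = 3.711; β = √(1 − 1/γ²) = √0.9274.

β = 0.963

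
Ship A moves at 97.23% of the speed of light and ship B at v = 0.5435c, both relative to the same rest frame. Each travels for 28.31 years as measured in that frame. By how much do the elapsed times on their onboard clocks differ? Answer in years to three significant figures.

|τ_A − τ_B| = 17.1 years

A: β = 0.9723; γ = 1/√(1 − 0.9723²) = 1/√0.05463 = 4.278; τ_A = 28.31/4.278 = 6.617 years.
B: γ = 1/√(1 − 0.5435²) = 1/√0.7046 = 1.191; τ_B = 28.31/1.191 = 23.76 years.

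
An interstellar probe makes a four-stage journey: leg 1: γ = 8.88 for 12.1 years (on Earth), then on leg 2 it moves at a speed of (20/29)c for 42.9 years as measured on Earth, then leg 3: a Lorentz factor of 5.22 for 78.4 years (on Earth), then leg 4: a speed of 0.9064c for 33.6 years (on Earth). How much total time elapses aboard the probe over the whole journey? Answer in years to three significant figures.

τ = 61.6 years

Leg 1: γ = 8.88; τ_1 = 12.1/8.880 = 1.363 years.
Leg 2: γ = 1/√(1 − (20/29)²) = 29/21 ≈ 1.381; τ_2 = 42.9/1.381 = 31.07 years.
Leg 3: γ = 5.22; τ_3 = 78.4/5.220 = 15.02 years.
Leg 4: γ = 1/√(1 − 0.9064²) = 1/√0.1784 = 2.367; τ_4 = 33.6/2.367 = 14.19 years.
Total: 1.363 + 31.07 + 15.02 + 14.19 years.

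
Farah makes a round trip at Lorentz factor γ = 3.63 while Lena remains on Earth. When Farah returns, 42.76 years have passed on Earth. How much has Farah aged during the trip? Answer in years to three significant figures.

τ = 11.8 years

γ = 3.63
Farah's clock measures proper time along the trip: τ = Δt/γ = 42.76/3.630 years.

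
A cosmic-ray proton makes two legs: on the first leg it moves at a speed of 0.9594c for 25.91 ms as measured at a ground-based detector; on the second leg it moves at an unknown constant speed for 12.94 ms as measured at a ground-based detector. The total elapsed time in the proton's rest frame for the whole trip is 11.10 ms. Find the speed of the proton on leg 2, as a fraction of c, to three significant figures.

Leg 1: γ = 1/√(1 − 0.9594²) = 1/√0.07955 = 3.545; τ_1 = 25.91/3.545 = 7.308 ms.
Leg 2: speed unknown; τ_2 = 12.94/γ_2.
Total proper time: 7.308 + τ_2 = 11.10, so τ_2 = 11.10 − 7.308 = 3.792 ms.
γ_2 = 12.94/3.792 = 3.412; β = √(1 − 1/γ²) = √0.9141.

β = 0.956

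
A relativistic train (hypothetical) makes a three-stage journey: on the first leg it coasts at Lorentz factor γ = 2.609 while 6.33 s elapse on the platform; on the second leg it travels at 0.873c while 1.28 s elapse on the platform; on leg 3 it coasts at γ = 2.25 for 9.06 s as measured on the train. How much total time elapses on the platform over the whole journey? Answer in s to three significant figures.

Δt = 28.0 s

Leg 1: 6.33 s is already measured on the platform.
Leg 2: 1.28 s is already measured on the platform.
Leg 3: γ = 2.25; Δt_3 = 2.250 × 9.06 = 20.39 s.
Total: 6.330 + 1.280 + 20.39 s.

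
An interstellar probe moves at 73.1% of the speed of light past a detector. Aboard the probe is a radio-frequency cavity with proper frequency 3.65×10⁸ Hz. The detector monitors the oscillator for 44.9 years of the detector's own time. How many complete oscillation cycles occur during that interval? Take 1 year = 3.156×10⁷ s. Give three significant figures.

β = 0.731; γ = 1/√(1 − 0.731²) = 1/√0.4656 = 1.465
During 44.9 years of lab time, the oscillator's proper time advances by τ = Δt/γ = 44.9/1.465 = 30.64 years = 9.670×10⁸ s.
N = f × τ = 3.65×10⁸ × 9.670×10⁸ = 3.529×10¹⁷.

N = 3.53×10¹⁷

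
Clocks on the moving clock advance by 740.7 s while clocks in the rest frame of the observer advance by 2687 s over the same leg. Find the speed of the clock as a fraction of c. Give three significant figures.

The proper time is measured on the moving clock (both events occur at the clock's location); Δt is measured in the rest frame of the observer. γ = Δt/τ = 2687/740.7 = 3.628.
β = √(1 − 1/γ²) = √(1 − 0.07599) = √0.9240

β = 0.961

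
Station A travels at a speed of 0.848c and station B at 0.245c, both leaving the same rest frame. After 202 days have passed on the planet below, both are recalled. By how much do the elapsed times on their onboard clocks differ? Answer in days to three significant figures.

|τ_A − τ_B| = 88.8 days

A: γ = 1/√(1 − 0.848²) = 1/√0.2809 = 1.887; τ_A = 202/1.887 = 107.1 days.
B: γ = 1/√(1 − 0.245²) = 1/√0.9400 = 1.031; τ_B = 202/1.031 = 195.8 days.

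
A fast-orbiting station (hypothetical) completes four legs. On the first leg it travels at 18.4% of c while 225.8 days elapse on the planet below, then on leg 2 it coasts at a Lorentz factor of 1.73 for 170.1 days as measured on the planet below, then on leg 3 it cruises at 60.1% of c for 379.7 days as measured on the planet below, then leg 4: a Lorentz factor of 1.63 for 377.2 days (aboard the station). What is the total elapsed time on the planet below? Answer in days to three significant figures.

Leg 1: 225.8 days is already measured on the planet below.
Leg 2: 170.1 days is already measured on the planet below.
Leg 3: 379.7 days is already measured on the planet below.
Leg 4: γ = 1.63; Δt_4 = 1.630 × 377.2 = 614.8 days.
Total: 225.8 + 170.1 + 379.7 + 614.8 days.

Δt = 1390 days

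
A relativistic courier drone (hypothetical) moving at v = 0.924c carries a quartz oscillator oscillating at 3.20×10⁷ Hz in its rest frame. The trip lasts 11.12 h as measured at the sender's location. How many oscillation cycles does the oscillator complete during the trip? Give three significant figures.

N = 4.90×10¹¹

γ = 1/√(1 − 0.924²) = 1/√0.1462 = 2.615
The oscillator's own cycle count is N = f × τ where τ is the proper time aboard the drone. τ = Δt/γ = 11.12/2.615 = 4.252 h = 1.531×10⁴ s.
N = 3.20×10⁷ × 1.531×10⁴ = 4.899×10¹¹.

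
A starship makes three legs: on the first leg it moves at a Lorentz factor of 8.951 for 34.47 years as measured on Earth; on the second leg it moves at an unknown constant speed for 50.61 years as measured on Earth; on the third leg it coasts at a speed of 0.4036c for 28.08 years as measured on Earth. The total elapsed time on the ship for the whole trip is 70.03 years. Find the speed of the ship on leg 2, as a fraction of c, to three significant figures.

Leg 1: γ = 8.951; τ_1 = 34.47/8.951 = 3.851 years.
Leg 2: speed unknown; τ_2 = 50.61/γ_2.
Leg 3: γ = 1/√(1 − 0.4036²) = 1/√0.8371 = 1.093; τ_3 = 28.08/1.093 = 25.69 years.
Total proper time: 3.851 + τ_2 + 25.69 = 70.03, so τ_2 = 70.03 − 29.54 = 40.49 years.
γ_2 = 50.61/40.49 = 1.250; β = √(1 − 1/γ²) = √0.3600.

β = 0.600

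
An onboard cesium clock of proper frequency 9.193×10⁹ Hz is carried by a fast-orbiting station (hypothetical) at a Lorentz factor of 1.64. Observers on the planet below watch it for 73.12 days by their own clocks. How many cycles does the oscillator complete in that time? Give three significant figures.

γ = 1.64
During 73.12 days of lab time, the oscillator's proper time advances by τ = Δt/γ = 73.12/1.640 = 44.59 days = 3.852×10⁶ s.
N = f × τ = 9.193×10⁹ × 3.852×10⁶ = 3.541×10¹⁶.

N = 3.54×10¹⁶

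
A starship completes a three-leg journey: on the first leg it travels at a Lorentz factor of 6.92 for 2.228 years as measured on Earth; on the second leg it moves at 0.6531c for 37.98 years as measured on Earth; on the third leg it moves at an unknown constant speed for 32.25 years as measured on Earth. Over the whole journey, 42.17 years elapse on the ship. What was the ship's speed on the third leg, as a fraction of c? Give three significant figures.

Leg 1: γ = 6.92; τ_1 = 2.228/6.920 = 0.3220 years.
Leg 2: γ = 1/√(1 − 0.6531²) = 1/√0.5735 = 1.321; τ_2 = 37.98/1.321 = 28.76 years.
Leg 3: speed unknown; τ_3 = 32.25/γ_3.
Total proper time: 0.3220 + 28.76 + τ_3 = 42.17, so τ_3 = 42.17 − 29.08 = 13.09 years.
γ_3 = 32.25/13.09 = 2.464; β = √(1 − 1/γ²) = √0.8353.

β = 0.914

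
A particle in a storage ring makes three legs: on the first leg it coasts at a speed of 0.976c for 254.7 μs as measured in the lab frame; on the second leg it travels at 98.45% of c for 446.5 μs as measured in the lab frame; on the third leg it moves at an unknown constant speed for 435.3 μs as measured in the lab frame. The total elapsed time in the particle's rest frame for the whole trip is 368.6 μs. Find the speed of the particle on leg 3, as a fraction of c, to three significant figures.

Leg 1: γ = 1/√(1 − 0.976²) = 1/√0.04742 = 4.592; τ_1 = 254.7/4.592 = 55.47 μs.
Leg 2: β = 0.9845; γ = 1/√(1 − 0.9845²) = 1/√0.03076 = 5.702; τ_2 = 446.5/5.702 = 78.31 μs.
Leg 3: speed unknown; τ_3 = 435.3/γ_3.
Total proper time: 55.47 + 78.31 + τ_3 = 368.6, so τ_3 = 368.6 − 133.8 = 234.8 μs.
γ_3 = 435.3/234.8 = 1.854; β = √(1 − 1/γ²) = √0.7090.

β = 0.842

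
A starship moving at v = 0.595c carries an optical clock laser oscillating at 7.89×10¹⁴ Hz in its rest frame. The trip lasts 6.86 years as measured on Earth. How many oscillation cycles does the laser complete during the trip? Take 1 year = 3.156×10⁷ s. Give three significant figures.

γ = 1/√(1 − 0.595²) = 1/√0.6460 = 1.244
The oscillator's own cycle count is N = f × τ where τ is the proper time on the ship. τ = Δt/γ = 6.86/1.244 = 5.514 years = 1.740×10⁸ s.
N = 7.89×10¹⁴ × 1.740×10⁸ = 1.373×10²³.

N = 1.37×10²³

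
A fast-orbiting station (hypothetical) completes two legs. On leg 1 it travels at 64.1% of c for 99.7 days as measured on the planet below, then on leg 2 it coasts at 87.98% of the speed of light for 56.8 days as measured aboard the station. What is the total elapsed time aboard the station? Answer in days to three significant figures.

τ = 133 days

Leg 1: β = 0.641; γ = 1/√(1 − 0.641²) = 1/√0.5891 = 1.303; τ_1 = 99.7/1.303 = 76.52 days.
Leg 2: 56.8 days is already measured aboard the station.
Total: 76.52 + 56.80 days.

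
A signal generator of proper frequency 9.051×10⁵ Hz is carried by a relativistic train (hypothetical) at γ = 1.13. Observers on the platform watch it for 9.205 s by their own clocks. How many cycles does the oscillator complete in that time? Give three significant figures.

N = 7.37×10⁶

γ = 1.13
During 9.205 s of lab time, the oscillator's proper time advances by τ = Δt/γ = 9.205/1.130 = 8.146 s = 8.146×10⁰ s.
N = f × τ = 9.051×10⁵ × 8.146×10⁰ = 7.373×10⁶.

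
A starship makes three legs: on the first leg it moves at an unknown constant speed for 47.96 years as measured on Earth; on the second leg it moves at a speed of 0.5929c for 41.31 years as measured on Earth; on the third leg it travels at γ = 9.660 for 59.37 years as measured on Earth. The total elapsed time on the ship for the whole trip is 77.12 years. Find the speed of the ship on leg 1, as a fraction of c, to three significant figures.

Leg 1: speed unknown; τ_1 = 47.96/γ_1.
Leg 2: γ = 1/√(1 − 0.5929²) = 1/√0.6485 = 1.242; τ_2 = 41.31/1.242 = 33.27 years.
Leg 3: γ = 9.660; τ_3 = 59.37/9.660 = 6.146 years.
Total proper time: τ_1 + 33.27 + 6.146 = 77.12, so τ_1 = 77.12 − 39.41 = 37.71 years.
γ_1 = 47.96/37.71 = 1.272; β = √(1 − 1/γ²) = √0.3818.

β = 0.618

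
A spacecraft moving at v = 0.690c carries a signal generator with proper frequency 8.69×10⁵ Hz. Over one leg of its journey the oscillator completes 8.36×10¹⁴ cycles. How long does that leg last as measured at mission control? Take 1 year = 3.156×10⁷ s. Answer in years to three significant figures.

Δt = 42.1 years

γ = 1/√(1 − 0.690²) = 1/√0.5239 = 1.382
Proper time for N cycles: τ = N/f = 8.36×10¹⁴/(8.69×10⁵) = 9.620×10⁸ s = 30.48 years.
Lab-frame duration Δt = γτ = 1.382 × 30.48 = 42.11 years.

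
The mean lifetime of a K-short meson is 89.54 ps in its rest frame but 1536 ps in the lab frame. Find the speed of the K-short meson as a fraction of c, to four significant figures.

γ = Δt/τ₀ = 1536/89.54 = 17.15
β = √(1 − 1/γ²) = √(1 − 0.003398) = √0.9966

v = 0.9983c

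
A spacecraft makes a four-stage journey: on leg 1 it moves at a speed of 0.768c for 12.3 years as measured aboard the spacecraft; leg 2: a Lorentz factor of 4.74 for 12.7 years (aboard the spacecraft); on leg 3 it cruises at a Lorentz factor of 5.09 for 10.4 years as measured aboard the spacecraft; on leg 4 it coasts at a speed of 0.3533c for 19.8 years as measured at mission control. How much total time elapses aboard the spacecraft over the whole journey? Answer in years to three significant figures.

τ = 53.9 years

Leg 1: 12.3 years is already measured aboard the spacecraft.
Leg 2: 12.7 years is already measured aboard the spacecraft.
Leg 3: 10.4 years is already measured aboard the spacecraft.
Leg 4: γ = 1/√(1 − 0.3533²) = 1/√0.8752 = 1.069; τ_4 = 19.8/1.069 = 18.52 years.
Total: 12.30 + 12.70 + 10.40 + 18.52 years.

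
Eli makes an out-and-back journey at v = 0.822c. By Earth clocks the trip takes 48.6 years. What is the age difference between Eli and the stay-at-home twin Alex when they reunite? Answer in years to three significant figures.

Δt − τ = 20.9 years

γ = 1/√(1 − 0.822²) = 1/√0.3243 = 1.756
Eli's elapsed proper time: τ = 48.6/1.756 = 27.68 years.
Age gap = Δt − τ = 48.6 − 27.68 years.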